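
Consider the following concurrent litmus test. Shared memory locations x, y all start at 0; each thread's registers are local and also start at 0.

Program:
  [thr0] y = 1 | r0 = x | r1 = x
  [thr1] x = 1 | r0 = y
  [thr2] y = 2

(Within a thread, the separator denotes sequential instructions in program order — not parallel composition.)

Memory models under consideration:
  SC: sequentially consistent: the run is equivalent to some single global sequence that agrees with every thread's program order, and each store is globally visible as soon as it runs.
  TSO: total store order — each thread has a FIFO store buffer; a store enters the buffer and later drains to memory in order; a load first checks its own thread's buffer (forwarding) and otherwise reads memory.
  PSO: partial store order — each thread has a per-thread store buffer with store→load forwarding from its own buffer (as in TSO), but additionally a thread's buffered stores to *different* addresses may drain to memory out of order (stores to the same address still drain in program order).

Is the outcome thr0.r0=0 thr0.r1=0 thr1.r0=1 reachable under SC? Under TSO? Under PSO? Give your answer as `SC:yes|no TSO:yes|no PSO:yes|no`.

SC:yes TSO:yes PSO:yes

outcome vector order: (thr0.r0,thr0.r1,thr1.r0)
SC: 7 outcomes — {<0 0 1>; <0 0 2>; <0 1 1>; <0 1 2>; <1 1 0>; <1 1 1>; <1 1 2>}
TSO: 9 outcomes — {<0 0 0>; <0 0 1>; <0 0 2>; <0 1 0>; <0 1 1>; <0 1 2>; <1 1 0>; <1 1 1>; <1 1 2>}
PSO: 9 outcomes — {<0 0 0>; <0 0 1>; <0 0 2>; <0 1 0>; <0 1 1>; <0 1 2>; <1 1 0>; <1 1 1>; <1 1 2>}
target <0 0 1> ∈ {SC,TSO,PSO}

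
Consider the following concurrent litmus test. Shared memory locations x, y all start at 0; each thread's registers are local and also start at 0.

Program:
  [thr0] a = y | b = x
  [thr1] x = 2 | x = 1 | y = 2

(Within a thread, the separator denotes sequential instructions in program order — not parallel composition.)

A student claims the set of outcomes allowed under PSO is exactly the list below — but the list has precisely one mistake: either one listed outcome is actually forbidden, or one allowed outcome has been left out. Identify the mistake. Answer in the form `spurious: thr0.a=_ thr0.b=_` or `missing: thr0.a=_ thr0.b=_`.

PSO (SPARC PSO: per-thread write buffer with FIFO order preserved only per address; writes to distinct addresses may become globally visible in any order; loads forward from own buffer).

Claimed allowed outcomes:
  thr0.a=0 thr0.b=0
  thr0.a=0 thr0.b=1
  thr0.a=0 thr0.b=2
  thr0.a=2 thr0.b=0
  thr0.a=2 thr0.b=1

missing: thr0.a=2 thr0.b=2

outcome vector order: (thr0.a,thr0.b)
PSO (6): 0/0; 0/1; 0/2; 2/0; 2/1; 2/2
PSO∖claimed = {2/2}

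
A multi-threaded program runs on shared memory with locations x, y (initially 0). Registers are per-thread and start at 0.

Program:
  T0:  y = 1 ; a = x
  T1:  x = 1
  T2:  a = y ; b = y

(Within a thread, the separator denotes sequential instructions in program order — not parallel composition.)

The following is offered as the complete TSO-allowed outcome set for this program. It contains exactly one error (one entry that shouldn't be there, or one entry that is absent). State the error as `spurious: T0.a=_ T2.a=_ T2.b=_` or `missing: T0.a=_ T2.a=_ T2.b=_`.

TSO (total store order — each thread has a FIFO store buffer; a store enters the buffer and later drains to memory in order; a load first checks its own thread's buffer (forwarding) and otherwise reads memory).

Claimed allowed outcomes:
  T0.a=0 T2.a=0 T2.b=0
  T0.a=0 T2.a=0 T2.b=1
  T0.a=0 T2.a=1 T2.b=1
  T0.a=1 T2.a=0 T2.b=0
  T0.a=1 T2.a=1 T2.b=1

outcome vector order: (T0.a,T2.a,T2.b)
under TSO → (0,0,0), (0,0,1), (0,1,1), (1,0,0), (1,0,1), (1,1,1)
TSO∖claimed = {(1,0,1)}

missing: T0.a=1 T2.a=0 T2.b=1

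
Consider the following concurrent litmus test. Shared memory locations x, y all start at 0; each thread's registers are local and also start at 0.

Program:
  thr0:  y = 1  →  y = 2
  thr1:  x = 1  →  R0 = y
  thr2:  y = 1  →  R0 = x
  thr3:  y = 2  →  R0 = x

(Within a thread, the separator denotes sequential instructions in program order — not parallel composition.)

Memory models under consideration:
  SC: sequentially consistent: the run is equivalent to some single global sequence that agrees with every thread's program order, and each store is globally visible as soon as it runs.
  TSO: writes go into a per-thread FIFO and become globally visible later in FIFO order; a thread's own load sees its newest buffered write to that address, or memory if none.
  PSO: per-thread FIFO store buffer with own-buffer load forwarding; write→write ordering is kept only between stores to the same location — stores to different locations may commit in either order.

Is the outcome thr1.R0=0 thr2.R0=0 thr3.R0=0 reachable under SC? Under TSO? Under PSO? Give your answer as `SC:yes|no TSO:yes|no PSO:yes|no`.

SC:no TSO:yes PSO:yes

outcome vector order: (thr1.R0,thr2.R0,thr3.R0)
[SC] allowed = {0/1/1 1/0/0 1/0/1 1/1/0 1/1/1 2/0/0 2/0/1 2/1/0 2/1/1}
[TSO] allowed = {0/0/0 0/0/1 0/1/0 0/1/1 1/0/0 1/0/1 1/1/0 1/1/1 2/0/0 2/0/1 2/1/0 2/1/1}
[PSO] allowed = {0/0/0 0/0/1 0/1/0 0/1/1 1/0/0 1/0/1 1/1/0 1/1/1 2/0/0 2/0/1 2/1/0 2/1/1}
target 0/0/0 ∈ {TSO,PSO}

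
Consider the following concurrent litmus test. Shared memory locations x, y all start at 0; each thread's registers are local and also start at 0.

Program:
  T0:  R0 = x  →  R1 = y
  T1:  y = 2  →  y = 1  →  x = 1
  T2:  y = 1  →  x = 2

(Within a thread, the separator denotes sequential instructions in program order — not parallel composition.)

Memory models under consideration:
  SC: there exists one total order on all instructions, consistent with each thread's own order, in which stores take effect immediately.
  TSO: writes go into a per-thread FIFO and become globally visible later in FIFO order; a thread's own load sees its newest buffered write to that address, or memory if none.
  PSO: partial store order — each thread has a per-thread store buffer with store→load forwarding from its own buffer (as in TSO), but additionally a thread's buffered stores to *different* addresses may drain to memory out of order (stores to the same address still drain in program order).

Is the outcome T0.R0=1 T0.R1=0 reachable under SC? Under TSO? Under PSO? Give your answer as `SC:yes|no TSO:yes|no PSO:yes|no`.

SC:no TSO:no PSO:yes

outcome vector order: (T0.R0,T0.R1)
SC (6): 0/0 0/1 0/2 1/1 2/1 2/2
TSO (6): 0/0 0/1 0/2 1/1 2/1 2/2
PSO (9): 0/0 0/1 0/2 1/0 1/1 1/2 2/0 2/1 2/2
target 1/0 ∈ {PSO}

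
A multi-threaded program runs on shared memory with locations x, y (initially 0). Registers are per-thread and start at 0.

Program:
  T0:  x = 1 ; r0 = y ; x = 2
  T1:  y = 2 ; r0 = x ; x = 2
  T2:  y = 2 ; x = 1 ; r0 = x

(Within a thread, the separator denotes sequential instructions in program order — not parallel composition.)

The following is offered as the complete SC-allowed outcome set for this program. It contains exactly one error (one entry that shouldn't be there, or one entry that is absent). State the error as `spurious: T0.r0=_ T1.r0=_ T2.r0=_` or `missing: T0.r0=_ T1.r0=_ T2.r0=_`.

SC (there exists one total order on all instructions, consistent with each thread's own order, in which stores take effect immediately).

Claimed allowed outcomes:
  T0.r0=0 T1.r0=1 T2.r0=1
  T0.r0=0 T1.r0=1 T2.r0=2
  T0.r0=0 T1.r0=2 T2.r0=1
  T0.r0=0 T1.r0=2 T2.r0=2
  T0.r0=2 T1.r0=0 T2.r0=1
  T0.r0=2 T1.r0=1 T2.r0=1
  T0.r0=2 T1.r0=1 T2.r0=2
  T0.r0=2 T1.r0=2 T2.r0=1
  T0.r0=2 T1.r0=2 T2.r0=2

outcome vector order: (T0.r0,T1.r0,T2.r0)
SC: 10 outcomes — {0/1/1; 0/1/2; 0/2/1; 0/2/2; 2/0/1; 2/0/2; 2/1/1; 2/1/2; 2/2/1; 2/2/2}
SC∖claimed = {2/0/2}

missing: T0.r0=2 T1.r0=0 T2.r0=2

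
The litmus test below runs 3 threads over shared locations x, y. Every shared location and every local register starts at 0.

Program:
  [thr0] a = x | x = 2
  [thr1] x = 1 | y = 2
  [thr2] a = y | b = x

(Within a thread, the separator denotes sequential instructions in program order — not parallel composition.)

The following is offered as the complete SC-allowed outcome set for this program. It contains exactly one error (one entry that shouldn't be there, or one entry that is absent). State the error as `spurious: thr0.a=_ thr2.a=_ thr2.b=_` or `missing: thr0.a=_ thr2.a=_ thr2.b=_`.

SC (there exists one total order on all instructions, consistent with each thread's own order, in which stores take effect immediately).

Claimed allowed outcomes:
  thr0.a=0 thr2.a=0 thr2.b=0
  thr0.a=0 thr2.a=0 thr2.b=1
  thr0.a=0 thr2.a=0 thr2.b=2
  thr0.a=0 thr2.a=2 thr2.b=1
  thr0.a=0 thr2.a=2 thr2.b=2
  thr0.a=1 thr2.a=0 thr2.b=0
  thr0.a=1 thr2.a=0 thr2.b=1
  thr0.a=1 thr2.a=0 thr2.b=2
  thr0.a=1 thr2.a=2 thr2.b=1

outcome vector order: (thr0.a,thr2.a,thr2.b)
[SC] allowed = {000; 001; 002; 021; 022; 100; 101; 102; 121; 122}
SC∖claimed = {122}

missing: thr0.a=1 thr2.a=2 thr2.b=2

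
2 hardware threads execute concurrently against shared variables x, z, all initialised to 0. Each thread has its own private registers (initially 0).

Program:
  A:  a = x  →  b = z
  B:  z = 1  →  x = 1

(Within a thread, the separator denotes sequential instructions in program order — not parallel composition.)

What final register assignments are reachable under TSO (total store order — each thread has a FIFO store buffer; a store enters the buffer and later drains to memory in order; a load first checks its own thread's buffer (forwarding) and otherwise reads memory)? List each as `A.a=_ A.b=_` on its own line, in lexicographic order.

outcome vector order: (A.a,A.b)
|TSO outcomes| = 3

A.a=0 A.b=0
A.a=0 A.b=1
A.a=1 A.b=1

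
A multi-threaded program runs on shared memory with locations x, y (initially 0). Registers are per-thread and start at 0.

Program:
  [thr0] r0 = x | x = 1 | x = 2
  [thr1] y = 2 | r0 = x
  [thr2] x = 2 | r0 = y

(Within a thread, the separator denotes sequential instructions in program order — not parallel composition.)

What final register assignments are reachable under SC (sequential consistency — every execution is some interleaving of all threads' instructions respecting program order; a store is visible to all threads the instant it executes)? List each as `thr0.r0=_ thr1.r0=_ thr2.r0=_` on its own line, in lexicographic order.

outcome vector order: (thr0.r0,thr1.r0,thr2.r0)
|SC outcomes| = 10

thr0.r0=0 thr1.r0=0 thr2.r0=2
thr0.r0=0 thr1.r0=1 thr2.r0=0
thr0.r0=0 thr1.r0=1 thr2.r0=2
thr0.r0=0 thr1.r0=2 thr2.r0=0
thr0.r0=0 thr1.r0=2 thr2.r0=2
thr0.r0=2 thr1.r0=0 thr2.r0=2
thr0.r0=2 thr1.r0=1 thr2.r0=0
thr0.r0=2 thr1.r0=1 thr2.r0=2
thr0.r0=2 thr1.r0=2 thr2.r0=0
thr0.r0=2 thr1.r0=2 thr2.r0=2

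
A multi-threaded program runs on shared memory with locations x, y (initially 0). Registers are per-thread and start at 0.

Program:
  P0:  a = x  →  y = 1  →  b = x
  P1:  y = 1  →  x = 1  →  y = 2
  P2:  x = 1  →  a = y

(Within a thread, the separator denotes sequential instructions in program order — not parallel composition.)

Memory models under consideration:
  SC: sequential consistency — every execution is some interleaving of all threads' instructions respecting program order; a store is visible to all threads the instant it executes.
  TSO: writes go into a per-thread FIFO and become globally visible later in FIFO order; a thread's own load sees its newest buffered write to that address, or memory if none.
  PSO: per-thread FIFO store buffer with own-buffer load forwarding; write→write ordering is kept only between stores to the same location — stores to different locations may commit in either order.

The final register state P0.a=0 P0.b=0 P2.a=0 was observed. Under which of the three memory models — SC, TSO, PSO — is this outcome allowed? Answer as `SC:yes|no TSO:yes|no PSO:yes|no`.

SC:no TSO:yes PSO:yes

outcome vector order: (P0.a,P0.b,P2.a)
under SC → <0 0 1>; <0 0 2>; <0 1 0>; <0 1 1>; <0 1 2>; <1 1 0>; <1 1 1>; <1 1 2>
under TSO → <0 0 0>; <0 0 1>; <0 0 2>; <0 1 0>; <0 1 1>; <0 1 2>; <1 1 0>; <1 1 1>; <1 1 2>
under PSO → <0 0 0>; <0 0 1>; <0 0 2>; <0 1 0>; <0 1 1>; <0 1 2>; <1 1 0>; <1 1 1>; <1 1 2>
target <0 0 0> ∈ {TSO,PSO}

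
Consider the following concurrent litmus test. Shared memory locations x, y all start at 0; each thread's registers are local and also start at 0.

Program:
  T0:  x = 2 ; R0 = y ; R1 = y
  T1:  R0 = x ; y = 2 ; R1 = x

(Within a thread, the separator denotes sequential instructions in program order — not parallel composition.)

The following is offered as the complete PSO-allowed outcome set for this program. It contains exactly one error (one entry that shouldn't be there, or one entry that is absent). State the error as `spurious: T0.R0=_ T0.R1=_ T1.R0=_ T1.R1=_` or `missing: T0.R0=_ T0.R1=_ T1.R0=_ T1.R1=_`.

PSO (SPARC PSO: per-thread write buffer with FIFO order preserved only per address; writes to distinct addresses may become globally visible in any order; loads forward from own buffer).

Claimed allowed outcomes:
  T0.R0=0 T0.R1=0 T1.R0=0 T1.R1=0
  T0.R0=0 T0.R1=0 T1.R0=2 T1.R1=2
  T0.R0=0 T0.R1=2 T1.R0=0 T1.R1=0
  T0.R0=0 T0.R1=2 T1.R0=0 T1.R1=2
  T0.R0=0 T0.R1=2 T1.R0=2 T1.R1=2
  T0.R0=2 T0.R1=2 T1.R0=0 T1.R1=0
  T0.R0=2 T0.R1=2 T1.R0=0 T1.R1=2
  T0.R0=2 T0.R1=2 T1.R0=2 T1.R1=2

missing: T0.R0=0 T0.R1=0 T1.R0=0 T1.R1=2

outcome vector order: (T0.R0,T0.R1,T1.R0,T1.R1)
PSO: 9 outcomes — {(0,0,0,0) (0,0,0,2) (0,0,2,2) (0,2,0,0) (0,2,0,2) (0,2,2,2) (2,2,0,0) (2,2,0,2) (2,2,2,2)}
PSO∖claimed = {(0,0,0,2)}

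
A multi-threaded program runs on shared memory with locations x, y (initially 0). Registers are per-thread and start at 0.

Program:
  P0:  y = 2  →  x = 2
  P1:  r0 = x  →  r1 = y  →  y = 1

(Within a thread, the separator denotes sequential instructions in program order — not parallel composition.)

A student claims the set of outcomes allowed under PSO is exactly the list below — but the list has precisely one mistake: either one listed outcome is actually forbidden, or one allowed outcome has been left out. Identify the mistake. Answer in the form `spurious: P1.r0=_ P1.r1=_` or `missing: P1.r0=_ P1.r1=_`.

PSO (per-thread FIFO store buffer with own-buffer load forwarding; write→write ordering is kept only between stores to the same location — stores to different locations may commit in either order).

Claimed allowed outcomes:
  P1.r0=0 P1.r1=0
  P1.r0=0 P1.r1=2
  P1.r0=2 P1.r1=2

missing: P1.r0=2 P1.r1=0

outcome vector order: (P1.r0,P1.r1)
PSO (4): <0 0>; <0 2>; <2 0>; <2 2>
PSO∖claimed = {<2 0>}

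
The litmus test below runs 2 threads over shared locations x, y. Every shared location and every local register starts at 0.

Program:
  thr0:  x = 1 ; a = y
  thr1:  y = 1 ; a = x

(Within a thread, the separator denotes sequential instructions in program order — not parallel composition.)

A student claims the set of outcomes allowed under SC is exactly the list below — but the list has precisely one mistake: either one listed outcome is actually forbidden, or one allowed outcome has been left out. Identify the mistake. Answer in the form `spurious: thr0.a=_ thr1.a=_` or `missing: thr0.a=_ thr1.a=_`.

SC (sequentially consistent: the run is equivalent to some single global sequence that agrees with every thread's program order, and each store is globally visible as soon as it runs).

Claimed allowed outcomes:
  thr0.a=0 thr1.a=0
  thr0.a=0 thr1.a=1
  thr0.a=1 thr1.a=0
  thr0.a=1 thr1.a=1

spurious: thr0.a=0 thr1.a=0

outcome vector order: (thr0.a,thr1.a)
SC (3): (0,1), (1,0), (1,1)
claimed∖SC = {(0,0)}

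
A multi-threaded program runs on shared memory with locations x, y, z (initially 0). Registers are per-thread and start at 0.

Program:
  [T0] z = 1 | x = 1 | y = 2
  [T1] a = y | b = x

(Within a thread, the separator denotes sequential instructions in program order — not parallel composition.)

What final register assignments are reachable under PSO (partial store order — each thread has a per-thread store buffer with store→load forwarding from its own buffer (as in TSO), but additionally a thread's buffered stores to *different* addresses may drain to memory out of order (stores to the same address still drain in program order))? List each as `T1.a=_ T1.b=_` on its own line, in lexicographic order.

outcome vector order: (T1.a,T1.b)
|PSO outcomes| = 4

T1.a=0 T1.b=0
T1.a=0 T1.b=1
T1.a=2 T1.b=0
T1.a=2 T1.b=1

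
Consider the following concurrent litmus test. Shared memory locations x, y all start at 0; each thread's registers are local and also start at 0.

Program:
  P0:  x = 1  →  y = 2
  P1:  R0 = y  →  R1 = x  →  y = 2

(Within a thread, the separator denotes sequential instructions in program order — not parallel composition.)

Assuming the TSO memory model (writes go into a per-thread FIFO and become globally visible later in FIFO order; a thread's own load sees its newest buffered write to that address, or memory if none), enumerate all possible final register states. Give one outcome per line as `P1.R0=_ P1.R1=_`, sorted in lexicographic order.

outcome vector order: (P1.R0,P1.R1)
|TSO outcomes| = 3

P1.R0=0 P1.R1=0
P1.R0=0 P1.R1=1
P1.R0=2 P1.R1=1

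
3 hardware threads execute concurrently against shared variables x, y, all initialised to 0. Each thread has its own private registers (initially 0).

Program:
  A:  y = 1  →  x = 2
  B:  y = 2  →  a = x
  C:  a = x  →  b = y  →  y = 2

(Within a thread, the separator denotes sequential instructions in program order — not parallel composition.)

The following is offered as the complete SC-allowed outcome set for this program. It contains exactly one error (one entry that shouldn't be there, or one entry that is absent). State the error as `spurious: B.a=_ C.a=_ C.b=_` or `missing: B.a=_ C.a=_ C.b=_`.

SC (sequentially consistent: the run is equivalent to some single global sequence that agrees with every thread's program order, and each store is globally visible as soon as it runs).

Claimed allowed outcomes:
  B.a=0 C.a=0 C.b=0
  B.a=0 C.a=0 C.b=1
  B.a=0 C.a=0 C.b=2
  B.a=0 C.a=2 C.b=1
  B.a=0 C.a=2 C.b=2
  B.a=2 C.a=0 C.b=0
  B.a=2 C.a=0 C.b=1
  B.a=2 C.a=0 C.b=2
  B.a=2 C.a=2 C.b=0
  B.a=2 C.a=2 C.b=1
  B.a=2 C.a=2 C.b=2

spurious: B.a=2 C.a=2 C.b=0

outcome vector order: (B.a,C.a,C.b)
[SC] allowed = {<0 0 0>, <0 0 1>, <0 0 2>, <0 2 1>, <0 2 2>, <2 0 0>, <2 0 1>, <2 0 2>, <2 2 1>, <2 2 2>}
claimed∖SC = {<2 2 0>}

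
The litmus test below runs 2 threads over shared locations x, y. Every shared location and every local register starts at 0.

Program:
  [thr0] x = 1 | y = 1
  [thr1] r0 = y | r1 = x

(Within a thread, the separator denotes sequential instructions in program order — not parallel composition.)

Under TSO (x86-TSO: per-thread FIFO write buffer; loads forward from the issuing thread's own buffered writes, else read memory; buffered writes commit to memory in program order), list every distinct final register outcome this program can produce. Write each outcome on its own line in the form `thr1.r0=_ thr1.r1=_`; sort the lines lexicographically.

outcome vector order: (thr1.r0,thr1.r1)
|TSO outcomes| = 3

thr1.r0=0 thr1.r1=0
thr1.r0=0 thr1.r1=1
thr1.r0=1 thr1.r1=1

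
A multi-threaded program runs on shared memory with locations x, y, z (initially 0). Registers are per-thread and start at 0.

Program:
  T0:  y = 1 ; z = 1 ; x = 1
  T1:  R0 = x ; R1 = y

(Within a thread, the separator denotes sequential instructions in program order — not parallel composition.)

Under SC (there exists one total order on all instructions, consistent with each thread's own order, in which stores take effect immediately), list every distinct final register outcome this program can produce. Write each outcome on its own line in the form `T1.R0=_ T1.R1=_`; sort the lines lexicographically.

outcome vector order: (T1.R0,T1.R1)
|SC outcomes| = 3

T1.R0=0 T1.R1=0
T1.R0=0 T1.R1=1
T1.R0=1 T1.R1=1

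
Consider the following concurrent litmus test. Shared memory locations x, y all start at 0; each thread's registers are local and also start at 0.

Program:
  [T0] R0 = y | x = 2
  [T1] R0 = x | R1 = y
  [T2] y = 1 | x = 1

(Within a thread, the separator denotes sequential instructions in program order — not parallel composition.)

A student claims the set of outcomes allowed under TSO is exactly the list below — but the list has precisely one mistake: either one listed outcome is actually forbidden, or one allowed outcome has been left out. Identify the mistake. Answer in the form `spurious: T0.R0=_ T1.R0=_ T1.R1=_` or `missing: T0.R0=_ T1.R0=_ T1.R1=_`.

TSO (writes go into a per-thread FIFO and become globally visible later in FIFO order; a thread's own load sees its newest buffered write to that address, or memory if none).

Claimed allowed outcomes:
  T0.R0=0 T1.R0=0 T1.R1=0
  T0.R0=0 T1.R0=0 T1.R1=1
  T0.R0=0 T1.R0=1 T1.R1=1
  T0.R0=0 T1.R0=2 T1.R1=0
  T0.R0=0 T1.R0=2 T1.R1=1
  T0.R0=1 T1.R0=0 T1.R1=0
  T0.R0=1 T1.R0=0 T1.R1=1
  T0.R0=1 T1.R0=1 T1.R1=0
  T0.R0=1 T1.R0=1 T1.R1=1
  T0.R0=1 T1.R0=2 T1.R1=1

spurious: T0.R0=1 T1.R0=1 T1.R1=0

outcome vector order: (T0.R0,T1.R0,T1.R1)
[TSO] allowed = {000; 001; 011; 020; 021; 100; 101; 111; 121}
claimed∖TSO = {110}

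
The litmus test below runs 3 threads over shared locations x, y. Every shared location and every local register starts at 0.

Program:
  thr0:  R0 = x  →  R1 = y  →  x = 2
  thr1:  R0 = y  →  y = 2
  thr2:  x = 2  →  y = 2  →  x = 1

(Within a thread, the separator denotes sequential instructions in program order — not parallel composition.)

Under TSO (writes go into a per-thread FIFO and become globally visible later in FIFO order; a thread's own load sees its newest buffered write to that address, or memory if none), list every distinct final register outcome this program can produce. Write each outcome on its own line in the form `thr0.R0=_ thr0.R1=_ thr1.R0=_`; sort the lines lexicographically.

thr0.R0=0 thr0.R1=0 thr1.R0=0
thr0.R0=0 thr0.R1=0 thr1.R0=2
thr0.R0=0 thr0.R1=2 thr1.R0=0
thr0.R0=0 thr0.R1=2 thr1.R0=2
thr0.R0=1 thr0.R1=2 thr1.R0=0
thr0.R0=1 thr0.R1=2 thr1.R0=2
thr0.R0=2 thr0.R1=0 thr1.R0=0
thr0.R0=2 thr0.R1=0 thr1.R0=2
thr0.R0=2 thr0.R1=2 thr1.R0=0
thr0.R0=2 thr0.R1=2 thr1.R0=2

outcome vector order: (thr0.R0,thr0.R1,thr1.R0)
|TSO outcomes| = 10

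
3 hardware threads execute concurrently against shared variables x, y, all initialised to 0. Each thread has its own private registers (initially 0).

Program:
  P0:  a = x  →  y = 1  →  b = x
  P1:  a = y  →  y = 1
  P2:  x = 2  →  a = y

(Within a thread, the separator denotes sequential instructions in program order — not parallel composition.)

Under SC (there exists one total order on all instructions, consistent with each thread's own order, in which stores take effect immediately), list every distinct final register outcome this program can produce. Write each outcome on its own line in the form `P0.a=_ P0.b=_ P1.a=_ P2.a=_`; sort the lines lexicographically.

P0.a=0 P0.b=0 P1.a=0 P2.a=1
P0.a=0 P0.b=0 P1.a=1 P2.a=1
P0.a=0 P0.b=2 P1.a=0 P2.a=0
P0.a=0 P0.b=2 P1.a=0 P2.a=1
P0.a=0 P0.b=2 P1.a=1 P2.a=0
P0.a=0 P0.b=2 P1.a=1 P2.a=1
P0.a=2 P0.b=2 P1.a=0 P2.a=0
P0.a=2 P0.b=2 P1.a=0 P2.a=1
P0.a=2 P0.b=2 P1.a=1 P2.a=0
P0.a=2 P0.b=2 P1.a=1 P2.a=1

outcome vector order: (P0.a,P0.b,P1.a,P2.a)
|SC outcomes| = 10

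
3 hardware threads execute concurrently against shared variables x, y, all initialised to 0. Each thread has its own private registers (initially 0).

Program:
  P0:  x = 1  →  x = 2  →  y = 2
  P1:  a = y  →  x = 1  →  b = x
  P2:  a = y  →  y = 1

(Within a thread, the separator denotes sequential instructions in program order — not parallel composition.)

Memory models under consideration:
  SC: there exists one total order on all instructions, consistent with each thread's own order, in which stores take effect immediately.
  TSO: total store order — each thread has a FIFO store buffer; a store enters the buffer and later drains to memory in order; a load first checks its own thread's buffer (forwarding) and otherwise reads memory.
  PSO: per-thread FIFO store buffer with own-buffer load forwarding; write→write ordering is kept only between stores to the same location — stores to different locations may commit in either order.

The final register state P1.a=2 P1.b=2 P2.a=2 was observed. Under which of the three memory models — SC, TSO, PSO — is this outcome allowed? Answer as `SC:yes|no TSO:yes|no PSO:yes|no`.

outcome vector order: (P1.a,P1.b,P2.a)
SC: 9 outcomes — {0/1/0, 0/1/2, 0/2/0, 0/2/2, 1/1/0, 1/1/2, 1/2/0, 2/1/0, 2/1/2}
TSO: 9 outcomes — {0/1/0, 0/1/2, 0/2/0, 0/2/2, 1/1/0, 1/1/2, 1/2/0, 2/1/0, 2/1/2}
PSO: 12 outcomes — {0/1/0, 0/1/2, 0/2/0, 0/2/2, 1/1/0, 1/1/2, 1/2/0, 1/2/2, 2/1/0, 2/1/2, 2/2/0, 2/2/2}
target 2/2/2 ∈ {PSO}

SC:no TSO:no PSO:yes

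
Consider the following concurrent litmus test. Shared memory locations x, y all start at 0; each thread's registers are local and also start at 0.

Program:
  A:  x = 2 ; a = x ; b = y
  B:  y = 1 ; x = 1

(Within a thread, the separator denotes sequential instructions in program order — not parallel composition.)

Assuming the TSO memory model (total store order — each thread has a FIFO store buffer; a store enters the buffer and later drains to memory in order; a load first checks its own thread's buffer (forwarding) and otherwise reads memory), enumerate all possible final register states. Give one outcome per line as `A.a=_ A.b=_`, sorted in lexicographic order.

outcome vector order: (A.a,A.b)
|TSO outcomes| = 3

A.a=1 A.b=1
A.a=2 A.b=0
A.a=2 A.b=1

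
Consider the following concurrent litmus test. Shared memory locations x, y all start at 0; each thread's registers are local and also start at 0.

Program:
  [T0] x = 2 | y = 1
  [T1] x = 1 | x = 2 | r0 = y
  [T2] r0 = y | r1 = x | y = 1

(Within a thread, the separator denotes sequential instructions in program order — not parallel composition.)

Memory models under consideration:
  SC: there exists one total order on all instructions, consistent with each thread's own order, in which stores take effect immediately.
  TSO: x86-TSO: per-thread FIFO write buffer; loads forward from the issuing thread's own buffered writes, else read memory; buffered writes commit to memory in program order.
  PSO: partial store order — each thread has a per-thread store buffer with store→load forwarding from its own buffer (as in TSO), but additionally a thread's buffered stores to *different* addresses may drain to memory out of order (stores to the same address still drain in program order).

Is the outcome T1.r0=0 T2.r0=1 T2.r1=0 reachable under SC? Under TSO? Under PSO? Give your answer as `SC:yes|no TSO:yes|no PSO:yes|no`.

outcome vector order: (T1.r0,T2.r0,T2.r1)
SC (9): (0,0,0), (0,0,1), (0,0,2), (0,1,2), (1,0,0), (1,0,1), (1,0,2), (1,1,1), (1,1,2)
TSO (10): (0,0,0), (0,0,1), (0,0,2), (0,1,1), (0,1,2), (1,0,0), (1,0,1), (1,0,2), (1,1,1), (1,1,2)
PSO (12): (0,0,0), (0,0,1), (0,0,2), (0,1,0), (0,1,1), (0,1,2), (1,0,0), (1,0,1), (1,0,2), (1,1,0), (1,1,1), (1,1,2)
target (0,1,0) ∈ {PSO}

SC:no TSO:no PSO:yes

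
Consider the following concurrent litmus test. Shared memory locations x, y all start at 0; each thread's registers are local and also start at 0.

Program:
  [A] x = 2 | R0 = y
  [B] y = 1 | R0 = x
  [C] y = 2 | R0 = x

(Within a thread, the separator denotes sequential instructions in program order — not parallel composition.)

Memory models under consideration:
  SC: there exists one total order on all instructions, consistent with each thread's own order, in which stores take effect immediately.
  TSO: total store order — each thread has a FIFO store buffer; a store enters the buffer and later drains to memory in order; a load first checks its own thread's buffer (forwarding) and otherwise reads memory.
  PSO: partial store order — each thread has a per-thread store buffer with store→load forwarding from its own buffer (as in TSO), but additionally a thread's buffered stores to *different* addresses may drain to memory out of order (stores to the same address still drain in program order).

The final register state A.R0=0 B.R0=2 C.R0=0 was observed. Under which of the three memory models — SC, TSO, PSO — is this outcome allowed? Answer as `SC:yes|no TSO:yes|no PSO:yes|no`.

SC:no TSO:yes PSO:yes

outcome vector order: (A.R0,B.R0,C.R0)
[SC] allowed = {<0 2 2> <1 0 0> <1 0 2> <1 2 0> <1 2 2> <2 0 0> <2 0 2> <2 2 0> <2 2 2>}
[TSO] allowed = {<0 0 0> <0 0 2> <0 2 0> <0 2 2> <1 0 0> <1 0 2> <1 2 0> <1 2 2> <2 0 0> <2 0 2> <2 2 0> <2 2 2>}
[PSO] allowed = {<0 0 0> <0 0 2> <0 2 0> <0 2 2> <1 0 0> <1 0 2> <1 2 0> <1 2 2> <2 0 0> <2 0 2> <2 2 0> <2 2 2>}
target <0 2 0> ∈ {TSO,PSO}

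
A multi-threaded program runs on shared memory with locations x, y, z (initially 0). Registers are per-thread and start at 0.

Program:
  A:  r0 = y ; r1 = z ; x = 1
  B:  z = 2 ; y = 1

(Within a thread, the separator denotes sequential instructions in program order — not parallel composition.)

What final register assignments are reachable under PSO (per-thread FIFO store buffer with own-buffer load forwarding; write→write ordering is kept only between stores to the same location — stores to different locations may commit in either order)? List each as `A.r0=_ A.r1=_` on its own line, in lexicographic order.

outcome vector order: (A.r0,A.r1)
|PSO outcomes| = 4

A.r0=0 A.r1=0
A.r0=0 A.r1=2
A.r0=1 A.r1=0
A.r0=1 A.r1=2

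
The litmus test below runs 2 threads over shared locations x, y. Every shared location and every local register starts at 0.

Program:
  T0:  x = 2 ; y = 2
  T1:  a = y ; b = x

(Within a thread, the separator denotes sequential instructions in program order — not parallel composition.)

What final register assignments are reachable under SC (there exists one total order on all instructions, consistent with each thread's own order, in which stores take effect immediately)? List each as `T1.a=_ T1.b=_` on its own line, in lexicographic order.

T1.a=0 T1.b=0
T1.a=0 T1.b=2
T1.a=2 T1.b=2

outcome vector order: (T1.a,T1.b)
|SC outcomes| = 3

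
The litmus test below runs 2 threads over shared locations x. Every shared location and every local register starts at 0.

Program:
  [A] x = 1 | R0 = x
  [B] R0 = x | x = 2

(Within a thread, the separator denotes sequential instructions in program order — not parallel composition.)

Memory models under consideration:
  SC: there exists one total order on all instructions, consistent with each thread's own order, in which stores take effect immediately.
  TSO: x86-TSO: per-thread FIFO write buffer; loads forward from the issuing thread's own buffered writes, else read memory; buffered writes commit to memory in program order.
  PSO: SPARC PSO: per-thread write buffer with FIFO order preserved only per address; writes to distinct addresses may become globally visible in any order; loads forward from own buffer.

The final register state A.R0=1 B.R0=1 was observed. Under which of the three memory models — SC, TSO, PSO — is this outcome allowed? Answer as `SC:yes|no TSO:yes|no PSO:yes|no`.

outcome vector order: (A.R0,B.R0)
[SC] allowed = {<1 0>, <1 1>, <2 0>, <2 1>}
[TSO] allowed = {<1 0>, <1 1>, <2 0>, <2 1>}
[PSO] allowed = {<1 0>, <1 1>, <2 0>, <2 1>}
target <1 1> ∈ {SC,TSO,PSO}

SC:yes TSO:yes PSO:yes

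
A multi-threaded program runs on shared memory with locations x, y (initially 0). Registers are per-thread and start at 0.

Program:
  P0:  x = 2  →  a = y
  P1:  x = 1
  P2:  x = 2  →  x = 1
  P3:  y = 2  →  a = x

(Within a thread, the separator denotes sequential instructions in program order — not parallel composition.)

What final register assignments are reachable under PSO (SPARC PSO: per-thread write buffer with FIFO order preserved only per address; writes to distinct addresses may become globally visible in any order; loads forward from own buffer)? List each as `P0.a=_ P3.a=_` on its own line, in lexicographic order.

outcome vector order: (P0.a,P3.a)
|PSO outcomes| = 6

P0.a=0 P3.a=0
P0.a=0 P3.a=1
P0.a=0 P3.a=2
P0.a=2 P3.a=0
P0.a=2 P3.a=1
P0.a=2 P3.a=2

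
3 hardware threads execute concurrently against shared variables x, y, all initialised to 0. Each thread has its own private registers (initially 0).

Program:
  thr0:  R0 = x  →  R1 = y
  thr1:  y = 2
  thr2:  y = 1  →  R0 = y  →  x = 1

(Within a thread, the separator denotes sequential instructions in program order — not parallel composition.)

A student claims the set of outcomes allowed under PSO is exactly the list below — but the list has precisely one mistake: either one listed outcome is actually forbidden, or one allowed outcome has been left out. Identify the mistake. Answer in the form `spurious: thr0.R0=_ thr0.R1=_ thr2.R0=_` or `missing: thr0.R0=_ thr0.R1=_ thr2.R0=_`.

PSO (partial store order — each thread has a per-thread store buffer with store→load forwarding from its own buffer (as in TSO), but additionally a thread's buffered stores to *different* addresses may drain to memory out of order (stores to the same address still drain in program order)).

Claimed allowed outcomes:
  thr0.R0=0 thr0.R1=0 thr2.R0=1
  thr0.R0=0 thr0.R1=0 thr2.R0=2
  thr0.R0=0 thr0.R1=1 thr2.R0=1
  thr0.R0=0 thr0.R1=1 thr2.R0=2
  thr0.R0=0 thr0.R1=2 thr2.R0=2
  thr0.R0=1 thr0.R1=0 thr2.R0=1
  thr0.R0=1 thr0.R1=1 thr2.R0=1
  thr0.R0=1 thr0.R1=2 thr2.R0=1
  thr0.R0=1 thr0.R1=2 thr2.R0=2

outcome vector order: (thr0.R0,thr0.R1,thr2.R0)
PSO: 10 outcomes — {0/0/1, 0/0/2, 0/1/1, 0/1/2, 0/2/1, 0/2/2, 1/0/1, 1/1/1, 1/2/1, 1/2/2}
PSO∖claimed = {0/2/1}

missing: thr0.R0=0 thr0.R1=2 thr2.R0=1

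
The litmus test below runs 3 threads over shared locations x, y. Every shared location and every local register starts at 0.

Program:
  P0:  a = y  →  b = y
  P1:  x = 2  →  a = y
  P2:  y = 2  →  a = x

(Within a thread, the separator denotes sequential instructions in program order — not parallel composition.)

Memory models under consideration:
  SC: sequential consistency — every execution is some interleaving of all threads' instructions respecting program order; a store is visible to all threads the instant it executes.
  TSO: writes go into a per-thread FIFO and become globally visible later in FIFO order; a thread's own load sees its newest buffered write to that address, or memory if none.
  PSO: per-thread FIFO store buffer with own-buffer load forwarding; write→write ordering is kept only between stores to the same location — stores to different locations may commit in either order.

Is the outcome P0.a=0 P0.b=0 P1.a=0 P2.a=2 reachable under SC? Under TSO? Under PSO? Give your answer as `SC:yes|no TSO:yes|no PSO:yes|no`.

SC:yes TSO:yes PSO:yes

outcome vector order: (P0.a,P0.b,P1.a,P2.a)
SC (9): 0002 0020 0022 0202 0220 0222 2202 2220 2222
TSO (12): 0000 0002 0020 0022 0200 0202 0220 0222 2200 2202 2220 2222
PSO (12): 0000 0002 0020 0022 0200 0202 0220 0222 2200 2202 2220 2222
target 0002 ∈ {SC,TSO,PSO}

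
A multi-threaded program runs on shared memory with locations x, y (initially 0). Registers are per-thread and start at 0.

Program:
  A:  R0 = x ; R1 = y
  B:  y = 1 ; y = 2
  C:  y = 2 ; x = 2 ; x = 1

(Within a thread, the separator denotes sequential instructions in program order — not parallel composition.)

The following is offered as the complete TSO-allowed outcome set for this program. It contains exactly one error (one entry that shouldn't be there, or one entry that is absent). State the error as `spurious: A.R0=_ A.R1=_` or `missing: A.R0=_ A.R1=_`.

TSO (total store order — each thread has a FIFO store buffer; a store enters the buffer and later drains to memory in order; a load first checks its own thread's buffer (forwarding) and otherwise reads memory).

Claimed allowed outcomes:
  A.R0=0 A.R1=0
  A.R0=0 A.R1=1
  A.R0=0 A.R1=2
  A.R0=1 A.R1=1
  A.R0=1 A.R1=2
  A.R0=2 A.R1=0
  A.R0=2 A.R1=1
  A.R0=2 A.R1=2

outcome vector order: (A.R0,A.R1)
TSO (7): 0/0; 0/1; 0/2; 1/1; 1/2; 2/1; 2/2
claimed∖TSO = {2/0}

spurious: A.R0=2 A.R1=0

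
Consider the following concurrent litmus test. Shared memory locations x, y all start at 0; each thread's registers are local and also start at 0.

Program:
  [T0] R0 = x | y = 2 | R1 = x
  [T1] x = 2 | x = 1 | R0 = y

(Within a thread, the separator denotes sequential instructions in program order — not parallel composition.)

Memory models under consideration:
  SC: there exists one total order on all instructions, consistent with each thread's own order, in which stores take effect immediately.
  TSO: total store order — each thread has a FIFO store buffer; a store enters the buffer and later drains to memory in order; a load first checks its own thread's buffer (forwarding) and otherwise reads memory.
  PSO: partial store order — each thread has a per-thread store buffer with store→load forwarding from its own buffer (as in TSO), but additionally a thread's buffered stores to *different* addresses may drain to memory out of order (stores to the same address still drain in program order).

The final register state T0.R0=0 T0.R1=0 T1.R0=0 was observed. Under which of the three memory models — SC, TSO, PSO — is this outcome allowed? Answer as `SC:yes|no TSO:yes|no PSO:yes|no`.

SC:no TSO:yes PSO:yes

outcome vector order: (T0.R0,T0.R1,T1.R0)
[SC] allowed = {<0 0 2> <0 1 0> <0 1 2> <0 2 2> <1 1 0> <1 1 2> <2 1 0> <2 1 2> <2 2 2>}
[TSO] allowed = {<0 0 0> <0 0 2> <0 1 0> <0 1 2> <0 2 0> <0 2 2> <1 1 0> <1 1 2> <2 1 0> <2 1 2> <2 2 0> <2 2 2>}
[PSO] allowed = {<0 0 0> <0 0 2> <0 1 0> <0 1 2> <0 2 0> <0 2 2> <1 1 0> <1 1 2> <2 1 0> <2 1 2> <2 2 0> <2 2 2>}
target <0 0 0> ∈ {TSO,PSO}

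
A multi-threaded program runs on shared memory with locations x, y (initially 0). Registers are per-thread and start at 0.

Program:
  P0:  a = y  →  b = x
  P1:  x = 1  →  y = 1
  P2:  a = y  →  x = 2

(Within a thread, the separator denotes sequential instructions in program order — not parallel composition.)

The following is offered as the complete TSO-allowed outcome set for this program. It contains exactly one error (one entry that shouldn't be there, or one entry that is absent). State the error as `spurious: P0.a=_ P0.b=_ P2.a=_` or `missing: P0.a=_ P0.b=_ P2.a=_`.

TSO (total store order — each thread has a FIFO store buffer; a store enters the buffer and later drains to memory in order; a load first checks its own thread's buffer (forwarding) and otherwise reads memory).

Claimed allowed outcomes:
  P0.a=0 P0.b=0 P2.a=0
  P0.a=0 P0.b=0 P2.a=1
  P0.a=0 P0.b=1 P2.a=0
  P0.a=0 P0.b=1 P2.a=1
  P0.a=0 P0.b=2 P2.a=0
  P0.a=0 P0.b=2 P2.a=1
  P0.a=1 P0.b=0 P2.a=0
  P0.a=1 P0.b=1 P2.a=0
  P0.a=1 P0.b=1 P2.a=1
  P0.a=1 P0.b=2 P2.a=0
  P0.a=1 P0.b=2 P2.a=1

spurious: P0.a=1 P0.b=0 P2.a=0

outcome vector order: (P0.a,P0.b,P2.a)
under TSO → 0/0/0, 0/0/1, 0/1/0, 0/1/1, 0/2/0, 0/2/1, 1/1/0, 1/1/1, 1/2/0, 1/2/1
claimed∖TSO = {1/0/0}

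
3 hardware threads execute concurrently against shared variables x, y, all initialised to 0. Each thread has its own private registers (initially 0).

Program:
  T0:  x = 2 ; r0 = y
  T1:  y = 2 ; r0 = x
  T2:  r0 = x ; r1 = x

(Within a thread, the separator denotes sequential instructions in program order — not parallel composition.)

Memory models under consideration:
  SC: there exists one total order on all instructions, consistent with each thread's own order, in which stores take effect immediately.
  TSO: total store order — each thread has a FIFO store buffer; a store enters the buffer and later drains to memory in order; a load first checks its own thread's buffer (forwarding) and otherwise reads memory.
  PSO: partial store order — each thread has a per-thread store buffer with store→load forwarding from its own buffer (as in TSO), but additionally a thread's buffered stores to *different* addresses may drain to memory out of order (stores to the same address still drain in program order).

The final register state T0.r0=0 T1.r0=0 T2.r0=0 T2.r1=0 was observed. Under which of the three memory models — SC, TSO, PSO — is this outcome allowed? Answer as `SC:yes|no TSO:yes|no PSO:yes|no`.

outcome vector order: (T0.r0,T1.r0,T2.r0,T2.r1)
[SC] allowed = {(0,2,0,0) (0,2,0,2) (0,2,2,2) (2,0,0,0) (2,0,0,2) (2,0,2,2) (2,2,0,0) (2,2,0,2) (2,2,2,2)}
[TSO] allowed = {(0,0,0,0) (0,0,0,2) (0,0,2,2) (0,2,0,0) (0,2,0,2) (0,2,2,2) (2,0,0,0) (2,0,0,2) (2,0,2,2) (2,2,0,0) (2,2,0,2) (2,2,2,2)}
[PSO] allowed = {(0,0,0,0) (0,0,0,2) (0,0,2,2) (0,2,0,0) (0,2,0,2) (0,2,2,2) (2,0,0,0) (2,0,0,2) (2,0,2,2) (2,2,0,0) (2,2,0,2) (2,2,2,2)}
target (0,0,0,0) ∈ {TSO,PSO}

SC:no TSO:yes PSO:yes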